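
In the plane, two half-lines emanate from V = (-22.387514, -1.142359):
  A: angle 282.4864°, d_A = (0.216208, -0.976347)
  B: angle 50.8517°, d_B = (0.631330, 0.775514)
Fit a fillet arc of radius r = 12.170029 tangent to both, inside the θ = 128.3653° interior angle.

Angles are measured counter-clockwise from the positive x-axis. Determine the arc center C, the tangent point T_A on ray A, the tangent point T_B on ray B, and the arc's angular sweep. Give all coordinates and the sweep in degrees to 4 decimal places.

bisector direction at 346.6691° = (0.973054,-0.230575)
center distance |VC| = r/sin(θ/2) = 12.170029/sin(64.1826°) = 13.519446
C = V + |VC|·bis = (-9.2324,-4.2596)
T_A = V + ((C−V)·d_A)·d_A = V + 5.8878·d_A = (-21.1145,-6.8909)
T_B = V + ((C−V)·d_B)·d_B = V + 5.8878·d_B = (-18.6704,3.4237)
sweep = 180° − θ = 51.6347°

center=(-9.2324,-4.2596) T_A=(-21.1145,-6.8909) T_B=(-18.6704,3.4237) sweep=51.6347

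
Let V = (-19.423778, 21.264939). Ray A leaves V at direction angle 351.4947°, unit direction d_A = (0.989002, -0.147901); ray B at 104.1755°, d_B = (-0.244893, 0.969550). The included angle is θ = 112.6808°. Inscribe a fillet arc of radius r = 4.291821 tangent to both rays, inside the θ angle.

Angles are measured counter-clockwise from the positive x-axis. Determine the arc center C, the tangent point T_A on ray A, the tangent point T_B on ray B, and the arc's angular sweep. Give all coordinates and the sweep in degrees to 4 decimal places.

bisector direction at 47.8351° = (0.671267,0.741216)
center distance |VC| = r/sin(θ/2) = 4.291821/sin(56.3404°) = 5.156300
C = V + |VC|·bis = (-15.9625,25.0869)
T_A = V + ((C−V)·d_A)·d_A = V + 2.8579·d_A = (-16.5973,20.8423)
T_B = V + ((C−V)·d_B)·d_B = V + 2.8579·d_B = (-20.1237,24.0358)
sweep = 180° − θ = 67.3192°

center=(-15.9625,25.0869) T_A=(-16.5973,20.8423) T_B=(-20.1237,24.0358) sweep=67.3192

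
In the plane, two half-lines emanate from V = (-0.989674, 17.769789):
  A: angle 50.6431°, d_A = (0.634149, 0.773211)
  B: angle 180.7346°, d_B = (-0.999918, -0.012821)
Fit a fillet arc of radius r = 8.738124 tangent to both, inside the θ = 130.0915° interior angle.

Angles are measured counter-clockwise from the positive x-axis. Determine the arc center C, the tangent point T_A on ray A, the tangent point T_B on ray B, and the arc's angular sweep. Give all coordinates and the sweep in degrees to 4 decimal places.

center=(-5.1675,26.4551) T_A=(1.5889,20.9138) T_B=(-5.0555,17.7177) sweep=49.9085

bisector direction at 115.6889° = (-0.433484,0.901161)
center distance |VC| = r/sin(θ/2) = 8.738124/sin(65.0457°) = 9.637868
C = V + |VC|·bis = (-5.1675,26.4551)
T_A = V + ((C−V)·d_A)·d_A = V + 4.0662·d_A = (1.5889,20.9138)
T_B = V + ((C−V)·d_B)·d_B = V + 4.0662·d_B = (-5.0555,17.7177)
sweep = 180° − θ = 49.9085°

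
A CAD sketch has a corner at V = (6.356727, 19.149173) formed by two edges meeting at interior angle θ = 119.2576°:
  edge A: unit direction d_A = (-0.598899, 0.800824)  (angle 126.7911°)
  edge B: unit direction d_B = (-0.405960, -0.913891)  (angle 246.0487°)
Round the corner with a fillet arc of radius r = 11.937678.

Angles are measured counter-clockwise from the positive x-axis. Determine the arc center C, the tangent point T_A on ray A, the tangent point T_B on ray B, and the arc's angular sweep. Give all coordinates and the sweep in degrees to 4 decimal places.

center=(-7.3930,17.6021) T_A=(2.1670,24.7515) T_B=(3.5167,12.7558) sweep=60.7424

bisector direction at 186.4199° = (-0.993729,-0.111814)
center distance |VC| = r/sin(θ/2) = 11.937678/sin(59.6288°) = 13.836488
C = V + |VC|·bis = (-7.3930,17.6021)
T_A = V + ((C−V)·d_A)·d_A = V + 6.9957·d_A = (2.1670,24.7515)
T_B = V + ((C−V)·d_B)·d_B = V + 6.9957·d_B = (3.5167,12.7558)
sweep = 180° − θ = 60.7424°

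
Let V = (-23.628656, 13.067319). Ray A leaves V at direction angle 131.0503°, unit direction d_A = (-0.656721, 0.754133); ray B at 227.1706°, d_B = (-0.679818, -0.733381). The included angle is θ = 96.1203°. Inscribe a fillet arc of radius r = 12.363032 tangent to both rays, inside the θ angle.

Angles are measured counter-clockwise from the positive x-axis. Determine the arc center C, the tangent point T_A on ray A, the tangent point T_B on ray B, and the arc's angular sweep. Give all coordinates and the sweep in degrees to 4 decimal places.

bisector direction at 179.1105° = (-0.999879,0.015525)
center distance |VC| = r/sin(θ/2) = 12.363032/sin(48.0602°) = 16.620399
C = V + |VC|·bis = (-40.2471,13.3253)
T_A = V + ((C−V)·d_A)·d_A = V + 11.1082·d_A = (-30.9237,21.4444)
T_B = V + ((C−V)·d_B)·d_B = V + 11.1082·d_B = (-31.1802,4.9207)
sweep = 180° − θ = 83.8797°

center=(-40.2471,13.3253) T_A=(-30.9237,21.4444) T_B=(-31.1802,4.9207) sweep=83.8797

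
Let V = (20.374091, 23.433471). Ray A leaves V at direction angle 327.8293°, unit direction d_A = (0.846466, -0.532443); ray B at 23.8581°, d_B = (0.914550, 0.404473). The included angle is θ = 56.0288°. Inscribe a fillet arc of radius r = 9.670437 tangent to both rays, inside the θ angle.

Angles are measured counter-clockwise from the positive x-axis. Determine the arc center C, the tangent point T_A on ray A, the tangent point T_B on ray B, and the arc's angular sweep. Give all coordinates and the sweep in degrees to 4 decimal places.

center=(40.9088,21.9412) T_A=(35.7598,13.7556) T_B=(36.9973,30.7853) sweep=123.9712

bisector direction at 355.8437° = (0.997370,-0.072478)
center distance |VC| = r/sin(θ/2) = 9.670437/sin(28.0144°) = 20.588826
C = V + |VC|·bis = (40.9088,21.9412)
T_A = V + ((C−V)·d_A)·d_A = V + 18.1764·d_A = (35.7598,13.7556)
T_B = V + ((C−V)·d_B)·d_B = V + 18.1764·d_B = (36.9973,30.7853)
sweep = 180° − θ = 123.9712°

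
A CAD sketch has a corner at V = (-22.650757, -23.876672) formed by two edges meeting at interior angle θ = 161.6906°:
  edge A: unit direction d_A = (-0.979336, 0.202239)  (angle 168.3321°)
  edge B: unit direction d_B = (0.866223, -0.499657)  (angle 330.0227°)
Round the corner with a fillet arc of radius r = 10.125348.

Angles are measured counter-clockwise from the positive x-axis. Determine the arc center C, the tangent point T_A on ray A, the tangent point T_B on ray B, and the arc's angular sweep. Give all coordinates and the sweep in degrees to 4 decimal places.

center=(-26.2965,-33.4628) T_A=(-24.2488,-23.5467) T_B=(-21.2373,-24.6920) sweep=18.3094

bisector direction at 249.1774° = (-0.355476,-0.934686)
center distance |VC| = r/sin(θ/2) = 10.125348/sin(80.8453°) = 10.255985
C = V + |VC|·bis = (-26.2965,-33.4628)
T_A = V + ((C−V)·d_A)·d_A = V + 1.6317·d_A = (-24.2488,-23.5467)
T_B = V + ((C−V)·d_B)·d_B = V + 1.6317·d_B = (-21.2373,-24.6920)
sweep = 180° − θ = 18.3094°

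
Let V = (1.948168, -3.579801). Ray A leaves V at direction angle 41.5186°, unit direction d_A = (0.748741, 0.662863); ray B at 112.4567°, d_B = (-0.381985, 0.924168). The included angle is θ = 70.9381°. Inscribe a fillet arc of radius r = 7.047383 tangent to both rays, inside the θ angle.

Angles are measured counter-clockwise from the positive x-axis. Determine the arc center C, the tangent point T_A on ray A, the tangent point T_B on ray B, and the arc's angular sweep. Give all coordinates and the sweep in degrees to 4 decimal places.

center=(4.6828,8.2535) T_A=(9.3542,2.9768) T_B=(-1.8302,5.5615) sweep=109.0619

bisector direction at 76.9877° = (0.225161,0.974322)
center distance |VC| = r/sin(θ/2) = 7.047383/sin(35.4691°) = 12.145151
C = V + |VC|·bis = (4.6828,8.2535)
T_A = V + ((C−V)·d_A)·d_A = V + 9.8914·d_A = (9.3542,2.9768)
T_B = V + ((C−V)·d_B)·d_B = V + 9.8914·d_B = (-1.8302,5.5615)
sweep = 180° − θ = 109.0619°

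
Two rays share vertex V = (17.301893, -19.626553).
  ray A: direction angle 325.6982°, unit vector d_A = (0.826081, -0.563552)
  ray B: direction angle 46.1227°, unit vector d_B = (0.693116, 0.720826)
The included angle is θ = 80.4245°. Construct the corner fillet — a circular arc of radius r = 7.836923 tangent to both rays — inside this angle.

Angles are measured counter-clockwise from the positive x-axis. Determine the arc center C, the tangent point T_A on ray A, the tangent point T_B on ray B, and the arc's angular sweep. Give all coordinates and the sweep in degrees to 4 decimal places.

center=(29.3759,-18.3766) T_A=(24.9594,-24.8505) T_B=(23.7269,-12.9447) sweep=99.5755

bisector direction at 5.9104° = (0.994684,0.102974)
center distance |VC| = r/sin(θ/2) = 7.836923/sin(40.2122°) = 12.138582
C = V + |VC|·bis = (29.3759,-18.3766)
T_A = V + ((C−V)·d_A)·d_A = V + 9.2697·d_A = (24.9594,-24.8505)
T_B = V + ((C−V)·d_B)·d_B = V + 9.2697·d_B = (23.7269,-12.9447)
sweep = 180° − θ = 99.5755°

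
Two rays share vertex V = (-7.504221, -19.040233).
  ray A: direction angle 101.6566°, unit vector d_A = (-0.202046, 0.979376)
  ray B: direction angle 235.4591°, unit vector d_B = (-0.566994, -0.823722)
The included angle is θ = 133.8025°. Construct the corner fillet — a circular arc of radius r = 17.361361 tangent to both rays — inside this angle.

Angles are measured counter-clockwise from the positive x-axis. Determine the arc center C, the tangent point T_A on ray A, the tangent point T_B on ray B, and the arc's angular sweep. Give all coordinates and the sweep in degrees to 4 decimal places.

center=(-26.0036,-15.2959) T_A=(-9.0003,-11.7881) T_B=(-11.7027,-25.1397) sweep=46.1975

bisector direction at 168.5579° = (-0.980126,0.198378)
center distance |VC| = r/sin(θ/2) = 17.361361/sin(66.9013°) = 18.874531
C = V + |VC|·bis = (-26.0036,-15.2959)
T_A = V + ((C−V)·d_A)·d_A = V + 7.4048·d_A = (-9.0003,-11.7881)
T_B = V + ((C−V)·d_B)·d_B = V + 7.4048·d_B = (-11.7027,-25.1397)
sweep = 180° − θ = 46.1975°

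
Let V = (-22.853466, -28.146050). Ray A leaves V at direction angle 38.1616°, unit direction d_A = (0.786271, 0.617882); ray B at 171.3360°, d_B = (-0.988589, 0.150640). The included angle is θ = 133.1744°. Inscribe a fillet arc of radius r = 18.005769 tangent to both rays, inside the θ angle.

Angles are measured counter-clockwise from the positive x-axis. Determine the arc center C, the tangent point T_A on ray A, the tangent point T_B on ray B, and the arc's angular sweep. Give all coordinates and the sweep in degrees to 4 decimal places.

bisector direction at 104.7488° = (-0.254582,0.967051)
center distance |VC| = r/sin(θ/2) = 18.005769/sin(66.5872°) = 19.621269
C = V + |VC|·bis = (-27.8487,-9.1713)
T_A = V + ((C−V)·d_A)·d_A = V + 7.7966·d_A = (-16.7232,-23.3287)
T_B = V + ((C−V)·d_B)·d_B = V + 7.7966·d_B = (-30.5611,-26.9716)
sweep = 180° − θ = 46.8256°

center=(-27.8487,-9.1713) T_A=(-16.7232,-23.3287) T_B=(-30.5611,-26.9716) sweep=46.8256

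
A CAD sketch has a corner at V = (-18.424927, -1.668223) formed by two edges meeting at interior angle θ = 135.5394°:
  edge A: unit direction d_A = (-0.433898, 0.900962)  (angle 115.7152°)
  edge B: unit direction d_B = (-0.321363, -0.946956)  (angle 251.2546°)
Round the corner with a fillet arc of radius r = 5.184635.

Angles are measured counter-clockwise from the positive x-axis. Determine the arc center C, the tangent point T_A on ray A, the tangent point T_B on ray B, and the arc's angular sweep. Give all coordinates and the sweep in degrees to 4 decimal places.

bisector direction at 183.4849° = (-0.998151,-0.060785)
center distance |VC| = r/sin(θ/2) = 5.184635/sin(67.7697°) = 5.600950
C = V + |VC|·bis = (-24.0155,-2.0087)
T_A = V + ((C−V)·d_A)·d_A = V + 2.1190·d_A = (-19.3444,0.2409)
T_B = V + ((C−V)·d_B)·d_B = V + 2.1190·d_B = (-19.1059,-3.6748)
sweep = 180° − θ = 44.4606°

center=(-24.0155,-2.0087) T_A=(-19.3444,0.2409) T_B=(-19.1059,-3.6748) sweep=44.4606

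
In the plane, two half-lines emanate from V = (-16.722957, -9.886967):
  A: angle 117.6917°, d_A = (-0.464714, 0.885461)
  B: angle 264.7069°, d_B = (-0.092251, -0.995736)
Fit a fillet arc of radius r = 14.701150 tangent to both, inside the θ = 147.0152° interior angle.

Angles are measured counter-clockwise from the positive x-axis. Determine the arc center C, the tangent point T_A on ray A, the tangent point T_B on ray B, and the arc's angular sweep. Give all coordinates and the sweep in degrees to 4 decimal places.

bisector direction at 191.1993° = (-0.980958,-0.194222)
center distance |VC| = r/sin(θ/2) = 14.701150/sin(73.5076°) = 15.331946
C = V + |VC|·bis = (-31.7629,-12.8648)
T_A = V + ((C−V)·d_A)·d_A = V + 4.3526·d_A = (-18.7457,-6.0329)
T_B = V + ((C−V)·d_B)·d_B = V + 4.3526·d_B = (-17.1245,-14.2210)
sweep = 180° − θ = 32.9848°

center=(-31.7629,-12.8648) T_A=(-18.7457,-6.0329) T_B=(-17.1245,-14.2210) sweep=32.9848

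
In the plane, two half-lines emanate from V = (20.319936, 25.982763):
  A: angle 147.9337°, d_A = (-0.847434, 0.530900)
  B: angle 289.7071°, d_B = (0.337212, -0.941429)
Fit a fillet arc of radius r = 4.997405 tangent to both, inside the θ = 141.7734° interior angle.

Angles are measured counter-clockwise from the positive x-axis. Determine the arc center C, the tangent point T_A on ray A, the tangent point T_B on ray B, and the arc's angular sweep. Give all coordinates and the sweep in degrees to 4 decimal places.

bisector direction at 218.8204° = (-0.779115,-0.626881)
center distance |VC| = r/sin(θ/2) = 4.997405/sin(70.8867°) = 5.288970
C = V + |VC|·bis = (16.1992,22.6672)
T_A = V + ((C−V)·d_A)·d_A = V + 1.7318·d_A = (18.8523,26.9022)
T_B = V + ((C−V)·d_B)·d_B = V + 1.7318·d_B = (20.9039,24.3524)
sweep = 180° − θ = 38.2266°

center=(16.1992,22.6672) T_A=(18.8523,26.9022) T_B=(20.9039,24.3524) sweep=38.2266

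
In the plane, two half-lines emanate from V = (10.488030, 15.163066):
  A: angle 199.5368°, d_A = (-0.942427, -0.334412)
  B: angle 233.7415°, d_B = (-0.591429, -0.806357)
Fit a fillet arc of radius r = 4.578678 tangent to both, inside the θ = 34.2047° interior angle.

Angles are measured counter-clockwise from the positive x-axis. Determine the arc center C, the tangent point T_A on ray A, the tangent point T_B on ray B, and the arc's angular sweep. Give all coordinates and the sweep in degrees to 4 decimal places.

bisector direction at 216.6392° = (-0.802410,-0.596773)
center distance |VC| = r/sin(θ/2) = 4.578678/sin(17.1024°) = 15.569523
C = V + |VC|·bis = (-2.0051,5.8716)
T_A = V + ((C−V)·d_A)·d_A = V + 14.8811·d_A = (-3.5363,10.1867)
T_B = V + ((C−V)·d_B)·d_B = V + 14.8811·d_B = (1.6869,3.1636)
sweep = 180° − θ = 145.7953°

center=(-2.0051,5.8716) T_A=(-3.5363,10.1867) T_B=(1.6869,3.1636) sweep=145.7953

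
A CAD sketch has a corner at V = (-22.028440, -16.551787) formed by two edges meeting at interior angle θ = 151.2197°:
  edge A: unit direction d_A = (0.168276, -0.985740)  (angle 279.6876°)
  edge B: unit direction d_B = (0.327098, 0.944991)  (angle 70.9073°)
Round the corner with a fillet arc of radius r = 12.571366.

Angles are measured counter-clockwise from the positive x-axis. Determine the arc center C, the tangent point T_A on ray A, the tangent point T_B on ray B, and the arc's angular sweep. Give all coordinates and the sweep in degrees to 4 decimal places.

center=(-9.0936,-17.6158) T_A=(-21.4857,-19.7313) T_B=(-20.9734,-13.5037) sweep=28.7803

bisector direction at 355.2974° = (0.996634,-0.081983)
center distance |VC| = r/sin(θ/2) = 12.571366/sin(75.6098°) = 12.978557
C = V + |VC|·bis = (-9.0936,-17.6158)
T_A = V + ((C−V)·d_A)·d_A = V + 3.2255·d_A = (-21.4857,-19.7313)
T_B = V + ((C−V)·d_B)·d_B = V + 3.2255·d_B = (-20.9734,-13.5037)
sweep = 180° − θ = 28.7803°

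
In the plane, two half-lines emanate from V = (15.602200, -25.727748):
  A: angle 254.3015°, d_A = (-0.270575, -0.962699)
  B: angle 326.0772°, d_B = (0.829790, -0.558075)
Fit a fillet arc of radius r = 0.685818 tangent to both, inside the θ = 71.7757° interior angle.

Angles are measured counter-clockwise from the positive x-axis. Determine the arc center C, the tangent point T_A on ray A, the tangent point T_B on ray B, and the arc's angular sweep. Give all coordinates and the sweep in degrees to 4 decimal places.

center=(16.0060,-26.8258) T_A=(15.3457,-26.6402) T_B=(16.3887,-26.2567) sweep=108.2243

bisector direction at 290.1893° = (0.345124,-0.938557)
center distance |VC| = r/sin(θ/2) = 0.685818/sin(35.8879°) = 1.169937
C = V + |VC|·bis = (16.0060,-26.8258)
T_A = V + ((C−V)·d_A)·d_A = V + 0.9478·d_A = (15.3457,-26.6402)
T_B = V + ((C−V)·d_B)·d_B = V + 0.9478·d_B = (16.3887,-26.2567)
sweep = 180° − θ = 108.2243°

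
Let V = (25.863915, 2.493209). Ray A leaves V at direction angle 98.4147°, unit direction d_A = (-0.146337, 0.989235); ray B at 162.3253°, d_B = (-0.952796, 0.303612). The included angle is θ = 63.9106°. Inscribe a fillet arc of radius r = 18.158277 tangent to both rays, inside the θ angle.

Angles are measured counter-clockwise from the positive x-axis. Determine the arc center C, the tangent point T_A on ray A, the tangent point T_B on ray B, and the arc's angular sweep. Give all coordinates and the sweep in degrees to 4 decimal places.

center=(3.6413,28.6324) T_A=(21.6041,31.2897) T_B=(-1.8718,11.3313) sweep=116.0894

bisector direction at 130.3700° = (-0.647721,0.761878)
center distance |VC| = r/sin(θ/2) = 18.158277/sin(31.9553°) = 34.308966
C = V + |VC|·bis = (3.6413,28.6324)
T_A = V + ((C−V)·d_A)·d_A = V + 29.1098·d_A = (21.6041,31.2897)
T_B = V + ((C−V)·d_B)·d_B = V + 29.1098·d_B = (-1.8718,11.3313)
sweep = 180° − θ = 116.0894°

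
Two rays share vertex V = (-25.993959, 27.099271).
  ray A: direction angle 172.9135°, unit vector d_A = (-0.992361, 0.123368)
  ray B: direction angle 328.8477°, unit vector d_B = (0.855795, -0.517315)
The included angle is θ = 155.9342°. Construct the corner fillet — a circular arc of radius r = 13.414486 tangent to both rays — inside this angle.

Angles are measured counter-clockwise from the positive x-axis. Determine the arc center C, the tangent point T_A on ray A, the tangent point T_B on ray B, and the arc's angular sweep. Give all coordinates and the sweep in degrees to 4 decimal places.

center=(-30.4864,14.1400) T_A=(-28.8315,27.4520) T_B=(-23.5469,25.6201) sweep=24.0658

bisector direction at 250.8806° = (-0.327538,-0.944838)
center distance |VC| = r/sin(θ/2) = 13.414486/sin(77.9671°) = 13.715850
C = V + |VC|·bis = (-30.4864,14.1400)
T_A = V + ((C−V)·d_A)·d_A = V + 2.8594·d_A = (-28.8315,27.4520)
T_B = V + ((C−V)·d_B)·d_B = V + 2.8594·d_B = (-23.5469,25.6201)
sweep = 180° − θ = 24.0658°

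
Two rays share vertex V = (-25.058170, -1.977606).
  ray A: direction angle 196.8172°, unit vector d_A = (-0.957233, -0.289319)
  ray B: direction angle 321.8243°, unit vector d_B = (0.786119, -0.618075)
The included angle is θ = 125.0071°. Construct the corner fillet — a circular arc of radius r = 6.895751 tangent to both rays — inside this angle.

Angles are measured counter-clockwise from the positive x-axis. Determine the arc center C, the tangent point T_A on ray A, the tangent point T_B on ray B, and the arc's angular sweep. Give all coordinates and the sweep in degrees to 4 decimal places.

center=(-26.4988,-9.6169) T_A=(-28.4938,-3.0160) T_B=(-22.2367,-4.1960) sweep=54.9929

bisector direction at 259.3208° = (-0.185311,-0.982680)
center distance |VC| = r/sin(θ/2) = 6.895751/sin(62.5035°) = 7.773894
C = V + |VC|·bis = (-26.4988,-9.6169)
T_A = V + ((C−V)·d_A)·d_A = V + 3.5892·d_A = (-28.4938,-3.0160)
T_B = V + ((C−V)·d_B)·d_B = V + 3.5892·d_B = (-22.2367,-4.1960)
sweep = 180° − θ = 54.9929°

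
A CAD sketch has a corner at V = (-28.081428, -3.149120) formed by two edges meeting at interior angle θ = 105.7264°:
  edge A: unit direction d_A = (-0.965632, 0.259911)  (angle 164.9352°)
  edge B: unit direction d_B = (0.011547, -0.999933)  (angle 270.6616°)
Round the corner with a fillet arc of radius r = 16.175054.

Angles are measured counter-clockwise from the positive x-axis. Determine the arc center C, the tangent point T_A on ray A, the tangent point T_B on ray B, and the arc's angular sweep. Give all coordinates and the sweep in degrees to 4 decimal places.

bisector direction at 217.7984° = (-0.790172,-0.612885)
center distance |VC| = r/sin(θ/2) = 16.175054/sin(52.8632°) = 20.289925
C = V + |VC|·bis = (-44.1140,-15.5845)
T_A = V + ((C−V)·d_A)·d_A = V + 12.2494·d_A = (-39.9099,0.0346)
T_B = V + ((C−V)·d_B)·d_B = V + 12.2494·d_B = (-27.9400,-15.3977)
sweep = 180° − θ = 74.2736°

center=(-44.1140,-15.5845) T_A=(-39.9099,0.0346) T_B=(-27.9400,-15.3977) sweep=74.2736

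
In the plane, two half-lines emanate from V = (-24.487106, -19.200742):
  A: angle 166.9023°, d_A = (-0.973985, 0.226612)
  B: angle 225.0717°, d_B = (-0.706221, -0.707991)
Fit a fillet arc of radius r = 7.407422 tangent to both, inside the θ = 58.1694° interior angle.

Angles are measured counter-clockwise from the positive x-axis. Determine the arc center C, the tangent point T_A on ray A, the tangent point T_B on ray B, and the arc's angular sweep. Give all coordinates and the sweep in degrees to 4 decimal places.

center=(-39.1362,-23.3977) T_A=(-37.4575,-16.1830) T_B=(-33.8918,-28.6290) sweep=121.8306

bisector direction at 195.9870° = (-0.961324,-0.275419)
center distance |VC| = r/sin(θ/2) = 7.407422/sin(29.0847°) = 15.238410
C = V + |VC|·bis = (-39.1362,-23.3977)
T_A = V + ((C−V)·d_A)·d_A = V + 13.3169·d_A = (-37.4575,-16.1830)
T_B = V + ((C−V)·d_B)·d_B = V + 13.3169·d_B = (-33.8918,-28.6290)
sweep = 180° − θ = 121.8306°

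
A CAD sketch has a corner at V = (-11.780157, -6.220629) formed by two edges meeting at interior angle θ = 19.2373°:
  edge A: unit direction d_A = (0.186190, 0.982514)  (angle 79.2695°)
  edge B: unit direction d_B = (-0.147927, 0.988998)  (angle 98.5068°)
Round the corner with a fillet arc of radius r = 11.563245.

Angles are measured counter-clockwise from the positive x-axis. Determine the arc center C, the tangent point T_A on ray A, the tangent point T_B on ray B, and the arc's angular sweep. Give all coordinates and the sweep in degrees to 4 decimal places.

center=(-10.4373,62.9702) T_A=(0.9237,60.8172) T_B=(-21.8733,61.2597) sweep=160.7627

bisector direction at 88.8882° = (0.019404,0.999812)
center distance |VC| = r/sin(θ/2) = 11.563245/sin(9.6187°) = 69.203824
C = V + |VC|·bis = (-10.4373,62.9702)
T_A = V + ((C−V)·d_A)·d_A = V + 68.2309·d_A = (0.9237,60.8172)
T_B = V + ((C−V)·d_B)·d_B = V + 68.2309·d_B = (-21.8733,61.2597)
sweep = 180° − θ = 160.7627°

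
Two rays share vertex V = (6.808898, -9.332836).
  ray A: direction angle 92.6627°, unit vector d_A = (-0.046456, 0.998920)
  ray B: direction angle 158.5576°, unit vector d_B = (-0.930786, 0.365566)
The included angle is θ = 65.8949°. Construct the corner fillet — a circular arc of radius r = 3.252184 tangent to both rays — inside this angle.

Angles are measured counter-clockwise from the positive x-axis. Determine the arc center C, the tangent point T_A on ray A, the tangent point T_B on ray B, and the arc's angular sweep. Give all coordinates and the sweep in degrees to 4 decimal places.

center=(3.3271,-4.4713) T_A=(6.5758,-4.3203) T_B=(2.1382,-7.4984) sweep=114.1051

bisector direction at 125.6102° = (-0.582267,0.812998)
center distance |VC| = r/sin(θ/2) = 3.252184/sin(32.9475°) = 5.979713
C = V + |VC|·bis = (3.3271,-4.4713)
T_A = V + ((C−V)·d_A)·d_A = V + 5.0180·d_A = (6.5758,-4.3203)
T_B = V + ((C−V)·d_B)·d_B = V + 5.0180·d_B = (2.1382,-7.4984)
sweep = 180° − θ = 114.1051°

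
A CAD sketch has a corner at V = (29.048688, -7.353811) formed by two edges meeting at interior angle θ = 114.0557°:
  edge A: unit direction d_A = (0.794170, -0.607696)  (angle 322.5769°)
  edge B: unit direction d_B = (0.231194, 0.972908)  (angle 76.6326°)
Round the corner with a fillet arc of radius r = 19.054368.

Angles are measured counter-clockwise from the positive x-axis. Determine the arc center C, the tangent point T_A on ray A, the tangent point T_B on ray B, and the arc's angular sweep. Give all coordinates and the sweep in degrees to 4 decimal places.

bisector direction at 19.6048° = (0.942030,0.335530)
center distance |VC| = r/sin(θ/2) = 19.054368/sin(57.0279°) = 22.712562
C = V + |VC|·bis = (50.4446,0.2669)
T_A = V + ((C−V)·d_A)·d_A = V + 12.3609·d_A = (38.8653,-14.8655)
T_B = V + ((C−V)·d_B)·d_B = V + 12.3609·d_B = (31.9065,4.6722)
sweep = 180° − θ = 65.9443°

center=(50.4446,0.2669) T_A=(38.8653,-14.8655) T_B=(31.9065,4.6722) sweep=65.9443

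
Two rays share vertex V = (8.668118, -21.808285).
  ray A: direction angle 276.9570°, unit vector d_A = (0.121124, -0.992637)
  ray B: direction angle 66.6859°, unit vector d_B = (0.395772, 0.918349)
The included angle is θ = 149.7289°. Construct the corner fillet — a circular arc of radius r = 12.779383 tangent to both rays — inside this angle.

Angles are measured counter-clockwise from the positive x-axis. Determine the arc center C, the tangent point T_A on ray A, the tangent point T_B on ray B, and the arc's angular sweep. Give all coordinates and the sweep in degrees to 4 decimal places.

center=(21.7721,-23.6916) T_A=(9.0868,-25.2395) T_B=(10.0362,-18.6339) sweep=30.2711

bisector direction at 351.8215° = (0.989830,-0.142258)
center distance |VC| = r/sin(θ/2) = 12.779383/sin(74.8645°) = 13.238620
C = V + |VC|·bis = (21.7721,-23.6916)
T_A = V + ((C−V)·d_A)·d_A = V + 3.4567·d_A = (9.0868,-25.2395)
T_B = V + ((C−V)·d_B)·d_B = V + 3.4567·d_B = (10.0362,-18.6339)
sweep = 180° − θ = 30.2711°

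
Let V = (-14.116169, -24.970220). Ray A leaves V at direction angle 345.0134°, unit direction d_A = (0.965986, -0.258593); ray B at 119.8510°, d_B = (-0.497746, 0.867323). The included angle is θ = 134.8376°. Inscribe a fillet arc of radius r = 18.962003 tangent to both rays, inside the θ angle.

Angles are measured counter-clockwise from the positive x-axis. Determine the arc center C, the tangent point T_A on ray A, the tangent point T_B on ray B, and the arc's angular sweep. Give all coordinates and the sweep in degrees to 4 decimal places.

center=(-1.5951,-8.6924) T_A=(-6.4986,-27.0094) T_B=(-18.0413,-18.1307) sweep=45.1624

bisector direction at 52.4322° = (0.609700,0.792632)
center distance |VC| = r/sin(θ/2) = 18.962003/sin(67.4188°) = 20.536400
C = V + |VC|·bis = (-1.5951,-8.6924)
T_A = V + ((C−V)·d_A)·d_A = V + 7.8858·d_A = (-6.4986,-27.0094)
T_B = V + ((C−V)·d_B)·d_B = V + 7.8858·d_B = (-18.0413,-18.1307)
sweep = 180° − θ = 45.1624°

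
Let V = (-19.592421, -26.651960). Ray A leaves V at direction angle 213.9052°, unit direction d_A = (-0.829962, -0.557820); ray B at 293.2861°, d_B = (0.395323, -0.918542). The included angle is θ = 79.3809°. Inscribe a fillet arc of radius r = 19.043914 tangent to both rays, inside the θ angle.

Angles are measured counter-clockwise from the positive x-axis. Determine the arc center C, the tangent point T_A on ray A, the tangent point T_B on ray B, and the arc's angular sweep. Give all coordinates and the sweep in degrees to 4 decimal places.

bisector direction at 253.5957° = (-0.282414,-0.959293)
center distance |VC| = r/sin(θ/2) = 19.043914/sin(39.6904°) = 29.819502
C = V + |VC|·bis = (-28.0139,-55.2576)
T_A = V + ((C−V)·d_A)·d_A = V + 22.9463·d_A = (-38.6370,-39.4519)
T_B = V + ((C−V)·d_B)·d_B = V + 22.9463·d_B = (-10.5212,-47.7291)
sweep = 180° − θ = 100.6191°

center=(-28.0139,-55.2576) T_A=(-38.6370,-39.4519) T_B=(-10.5212,-47.7291) sweep=100.6191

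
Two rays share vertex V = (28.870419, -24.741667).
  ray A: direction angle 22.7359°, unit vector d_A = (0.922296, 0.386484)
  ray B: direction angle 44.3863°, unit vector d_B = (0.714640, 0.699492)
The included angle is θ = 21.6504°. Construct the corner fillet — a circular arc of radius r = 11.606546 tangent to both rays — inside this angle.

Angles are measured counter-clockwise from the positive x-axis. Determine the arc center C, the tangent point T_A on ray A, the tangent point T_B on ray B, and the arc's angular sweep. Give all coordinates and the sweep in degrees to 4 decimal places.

bisector direction at 33.5611° = (0.833297,0.552826)
center distance |VC| = r/sin(θ/2) = 11.606546/sin(10.8252°) = 61.798308
C = V + |VC|·bis = (80.3667,9.4220)
T_A = V + ((C−V)·d_A)·d_A = V + 60.6986·d_A = (84.8525,-1.2826)
T_B = V + ((C−V)·d_B)·d_B = V + 60.6986·d_B = (72.2481,17.7165)
sweep = 180° − θ = 158.3496°

center=(80.3667,9.4220) T_A=(84.8525,-1.2826) T_B=(72.2481,17.7165) sweep=158.3496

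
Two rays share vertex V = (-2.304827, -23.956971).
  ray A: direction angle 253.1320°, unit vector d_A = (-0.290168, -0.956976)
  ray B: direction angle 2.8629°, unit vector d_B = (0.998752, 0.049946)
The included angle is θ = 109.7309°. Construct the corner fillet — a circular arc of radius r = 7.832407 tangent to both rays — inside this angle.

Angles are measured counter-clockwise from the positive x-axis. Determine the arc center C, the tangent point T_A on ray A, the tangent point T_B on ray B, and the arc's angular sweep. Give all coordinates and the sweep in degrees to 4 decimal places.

center=(3.5913,-31.5043) T_A=(-3.9042,-29.2316) T_B=(3.2001,-23.6817) sweep=70.2691

bisector direction at 307.9975° = (0.615626,-0.788038)
center distance |VC| = r/sin(θ/2) = 7.832407/sin(54.8655°) = 9.577378
C = V + |VC|·bis = (3.5913,-31.5043)
T_A = V + ((C−V)·d_A)·d_A = V + 5.5118·d_A = (-3.9042,-29.2316)
T_B = V + ((C−V)·d_B)·d_B = V + 5.5118·d_B = (3.2001,-23.6817)
sweep = 180° − θ = 70.2691°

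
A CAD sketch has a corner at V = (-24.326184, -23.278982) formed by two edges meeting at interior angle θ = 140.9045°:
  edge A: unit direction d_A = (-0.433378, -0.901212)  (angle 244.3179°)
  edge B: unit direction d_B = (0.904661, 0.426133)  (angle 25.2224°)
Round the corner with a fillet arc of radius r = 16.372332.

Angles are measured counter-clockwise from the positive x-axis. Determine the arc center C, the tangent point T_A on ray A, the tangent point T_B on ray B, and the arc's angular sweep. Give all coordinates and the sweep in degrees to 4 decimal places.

center=(-12.0905,-35.6132) T_A=(-26.8455,-28.5178) T_B=(-19.0673,-20.8018) sweep=39.0955

bisector direction at 314.7702° = (0.704264,-0.709938)
center distance |VC| = r/sin(θ/2) = 16.372332/sin(70.4523°) = 17.373700
C = V + |VC|·bis = (-12.0905,-35.6132)
T_A = V + ((C−V)·d_A)·d_A = V + 5.8131·d_A = (-26.8455,-28.5178)
T_B = V + ((C−V)·d_B)·d_B = V + 5.8131·d_B = (-19.0673,-20.8018)
sweep = 180° − θ = 39.0955°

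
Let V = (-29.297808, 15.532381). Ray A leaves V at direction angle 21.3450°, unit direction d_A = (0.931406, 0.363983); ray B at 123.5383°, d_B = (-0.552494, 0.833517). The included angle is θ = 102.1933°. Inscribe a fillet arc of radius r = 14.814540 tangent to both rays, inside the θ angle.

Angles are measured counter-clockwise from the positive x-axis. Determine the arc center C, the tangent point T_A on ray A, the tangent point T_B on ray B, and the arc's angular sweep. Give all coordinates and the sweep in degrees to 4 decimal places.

center=(-23.5549,33.6822) T_A=(-18.1626,19.8839) T_B=(-35.9030,25.4973) sweep=77.8067

bisector direction at 72.4416° = (0.301677,0.953410)
center distance |VC| = r/sin(θ/2) = 14.814540/sin(51.0966°) = 19.036774
C = V + |VC|·bis = (-23.5549,33.6822)
T_A = V + ((C−V)·d_A)·d_A = V + 11.9553·d_A = (-18.1626,19.8839)
T_B = V + ((C−V)·d_B)·d_B = V + 11.9553·d_B = (-35.9030,25.4973)
sweep = 180° − θ = 77.8067°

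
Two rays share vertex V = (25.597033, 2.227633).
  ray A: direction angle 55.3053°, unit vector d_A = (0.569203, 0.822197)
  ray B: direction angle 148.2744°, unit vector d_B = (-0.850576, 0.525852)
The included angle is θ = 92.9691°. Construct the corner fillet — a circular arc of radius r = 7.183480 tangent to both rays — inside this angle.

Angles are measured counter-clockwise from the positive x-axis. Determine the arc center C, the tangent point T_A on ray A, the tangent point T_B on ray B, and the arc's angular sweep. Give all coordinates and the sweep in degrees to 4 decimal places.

bisector direction at 101.7899° = (-0.204323,0.978904)
center distance |VC| = r/sin(θ/2) = 7.183480/sin(46.4845°) = 9.905670
C = V + |VC|·bis = (23.5731,11.9243)
T_A = V + ((C−V)·d_A)·d_A = V + 6.8206·d_A = (29.4793,7.8355)
T_B = V + ((C−V)·d_B)·d_B = V + 6.8206·d_B = (19.7956,5.8142)
sweep = 180° − θ = 87.0309°

center=(23.5731,11.9243) T_A=(29.4793,7.8355) T_B=(19.7956,5.8142) sweep=87.0309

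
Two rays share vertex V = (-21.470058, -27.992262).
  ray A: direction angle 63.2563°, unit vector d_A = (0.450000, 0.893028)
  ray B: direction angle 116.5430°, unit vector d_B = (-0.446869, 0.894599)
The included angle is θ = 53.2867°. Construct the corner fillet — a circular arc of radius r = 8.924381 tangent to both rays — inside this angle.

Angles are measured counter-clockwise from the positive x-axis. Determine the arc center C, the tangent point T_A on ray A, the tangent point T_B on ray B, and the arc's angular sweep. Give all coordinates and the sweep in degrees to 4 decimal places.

bisector direction at 89.8997° = (0.001751,0.999998)
center distance |VC| = r/sin(θ/2) = 8.924381/sin(26.6434°) = 19.901148
C = V + |VC|·bis = (-21.4352,-8.0911)
T_A = V + ((C−V)·d_A)·d_A = V + 17.7879·d_A = (-13.4655,-12.1071)
T_B = V + ((C−V)·d_B)·d_B = V + 17.7879·d_B = (-29.4189,-12.0792)
sweep = 180° − θ = 126.7133°

center=(-21.4352,-8.0911) T_A=(-13.4655,-12.1071) T_B=(-29.4189,-12.0792) sweep=126.7133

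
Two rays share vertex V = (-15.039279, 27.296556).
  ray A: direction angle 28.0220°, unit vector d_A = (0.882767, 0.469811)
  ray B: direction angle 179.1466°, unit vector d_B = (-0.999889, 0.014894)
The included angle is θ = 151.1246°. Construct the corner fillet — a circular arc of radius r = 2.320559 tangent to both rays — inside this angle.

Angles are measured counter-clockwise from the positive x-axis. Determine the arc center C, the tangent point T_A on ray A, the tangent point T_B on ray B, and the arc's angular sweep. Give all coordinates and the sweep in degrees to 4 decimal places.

center=(-15.6021,29.6258) T_A=(-14.5119,27.5772) T_B=(-15.6367,27.3055) sweep=28.8754

bisector direction at 103.5843° = (-0.234876,0.972025)
center distance |VC| = r/sin(θ/2) = 2.320559/sin(75.5623°) = 2.396234
C = V + |VC|·bis = (-15.6021,29.6258)
T_A = V + ((C−V)·d_A)·d_A = V + 0.5974·d_A = (-14.5119,27.5772)
T_B = V + ((C−V)·d_B)·d_B = V + 0.5974·d_B = (-15.6367,27.3055)
sweep = 180° − θ = 28.8754°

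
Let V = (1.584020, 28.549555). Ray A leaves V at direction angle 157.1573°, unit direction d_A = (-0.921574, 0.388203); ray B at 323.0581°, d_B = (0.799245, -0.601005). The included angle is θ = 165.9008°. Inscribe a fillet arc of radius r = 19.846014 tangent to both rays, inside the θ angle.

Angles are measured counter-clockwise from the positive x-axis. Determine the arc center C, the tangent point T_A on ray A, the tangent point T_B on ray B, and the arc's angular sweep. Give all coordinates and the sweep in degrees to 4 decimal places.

bisector direction at 240.1077° = (-0.498371,-0.866964)
center distance |VC| = r/sin(θ/2) = 19.846014/sin(82.9504°) = 19.997187
C = V + |VC|·bis = (-8.3820,11.2127)
T_A = V + ((C−V)·d_A)·d_A = V + 2.4542·d_A = (-0.6777,29.5023)
T_B = V + ((C−V)·d_B)·d_B = V + 2.4542·d_B = (3.5455,27.0746)
sweep = 180° − θ = 14.0992°

center=(-8.3820,11.2127) T_A=(-0.6777,29.5023) T_B=(3.5455,27.0746) sweep=14.0992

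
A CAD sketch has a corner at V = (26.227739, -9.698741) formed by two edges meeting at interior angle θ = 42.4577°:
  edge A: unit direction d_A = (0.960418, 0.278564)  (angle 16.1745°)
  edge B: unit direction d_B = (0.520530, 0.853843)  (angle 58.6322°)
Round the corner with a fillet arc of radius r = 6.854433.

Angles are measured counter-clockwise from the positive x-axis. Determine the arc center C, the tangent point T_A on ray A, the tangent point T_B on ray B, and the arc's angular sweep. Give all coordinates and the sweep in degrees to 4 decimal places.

bisector direction at 37.4033° = (0.794379,0.607422)
center distance |VC| = r/sin(θ/2) = 6.854433/sin(21.2289°) = 18.929984
C = V + |VC|·bis = (41.2653,1.7998)
T_A = V + ((C−V)·d_A)·d_A = V + 17.6454·d_A = (43.1747,-4.7834)
T_B = V + ((C−V)·d_B)·d_B = V + 17.6454·d_B = (35.4127,5.3677)
sweep = 180° − θ = 137.5423°

center=(41.2653,1.7998) T_A=(43.1747,-4.7834) T_B=(35.4127,5.3677) sweep=137.5423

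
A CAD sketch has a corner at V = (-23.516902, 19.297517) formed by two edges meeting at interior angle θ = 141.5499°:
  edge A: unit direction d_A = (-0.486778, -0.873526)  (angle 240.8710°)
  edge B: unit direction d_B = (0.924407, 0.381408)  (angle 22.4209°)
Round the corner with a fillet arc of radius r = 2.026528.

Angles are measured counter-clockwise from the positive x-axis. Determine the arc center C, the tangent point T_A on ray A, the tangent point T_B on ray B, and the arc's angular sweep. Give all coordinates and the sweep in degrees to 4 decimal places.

bisector direction at 311.6460° = (0.664526,-0.747265)
center distance |VC| = r/sin(θ/2) = 2.026528/sin(70.7750°) = 2.146217
C = V + |VC|·bis = (-22.0907,17.6937)
T_A = V + ((C−V)·d_A)·d_A = V + 0.7067·d_A = (-23.8609,18.6802)
T_B = V + ((C−V)·d_B)·d_B = V + 0.7067·d_B = (-22.8636,19.5671)
sweep = 180° − θ = 38.4501°

center=(-22.0907,17.6937) T_A=(-23.8609,18.6802) T_B=(-22.8636,19.5671) sweep=38.4501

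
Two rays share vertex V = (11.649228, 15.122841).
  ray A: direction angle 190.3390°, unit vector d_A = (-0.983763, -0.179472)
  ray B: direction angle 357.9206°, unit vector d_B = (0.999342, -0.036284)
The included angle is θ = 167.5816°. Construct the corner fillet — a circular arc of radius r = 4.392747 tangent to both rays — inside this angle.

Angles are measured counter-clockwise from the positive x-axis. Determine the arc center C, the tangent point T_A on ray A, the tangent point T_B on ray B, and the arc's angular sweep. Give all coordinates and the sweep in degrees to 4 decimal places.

center=(11.9674,10.7156) T_A=(11.1791,15.0371) T_B=(12.1268,15.1055) sweep=12.4184

bisector direction at 274.1298° = (0.072016,-0.997403)
center distance |VC| = r/sin(θ/2) = 4.392747/sin(83.7908°) = 4.418669
C = V + |VC|·bis = (11.9674,10.7156)
T_A = V + ((C−V)·d_A)·d_A = V + 0.4779·d_A = (11.1791,15.0371)
T_B = V + ((C−V)·d_B)·d_B = V + 0.4779·d_B = (12.1268,15.1055)
sweep = 180° − θ = 12.4184°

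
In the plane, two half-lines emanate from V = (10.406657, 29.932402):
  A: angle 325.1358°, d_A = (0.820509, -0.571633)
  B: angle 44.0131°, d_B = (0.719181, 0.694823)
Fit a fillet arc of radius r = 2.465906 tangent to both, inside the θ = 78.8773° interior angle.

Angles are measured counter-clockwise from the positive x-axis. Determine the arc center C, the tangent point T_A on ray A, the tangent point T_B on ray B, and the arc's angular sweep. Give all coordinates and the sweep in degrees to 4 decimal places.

center=(14.2761,30.2420) T_A=(12.8665,28.2187) T_B=(12.5627,32.0154) sweep=101.1227

bisector direction at 4.5745° = (0.996815,0.079754)
center distance |VC| = r/sin(θ/2) = 2.465906/sin(39.4387°) = 3.881778
C = V + |VC|·bis = (14.2761,30.2420)
T_A = V + ((C−V)·d_A)·d_A = V + 2.9979·d_A = (12.8665,28.2187)
T_B = V + ((C−V)·d_B)·d_B = V + 2.9979·d_B = (12.5627,32.0154)
sweep = 180° − θ = 101.1227°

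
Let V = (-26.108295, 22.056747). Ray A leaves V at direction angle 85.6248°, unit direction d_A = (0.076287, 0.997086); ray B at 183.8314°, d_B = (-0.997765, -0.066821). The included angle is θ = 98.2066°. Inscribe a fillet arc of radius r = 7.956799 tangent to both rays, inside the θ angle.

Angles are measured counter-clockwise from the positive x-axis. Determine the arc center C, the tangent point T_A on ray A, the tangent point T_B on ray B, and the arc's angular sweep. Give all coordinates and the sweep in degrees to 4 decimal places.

center=(-33.5162,29.5353) T_A=(-25.5826,28.9283) T_B=(-32.9845,21.5962) sweep=81.7934

bisector direction at 134.7281° = (-0.703743,0.710454)
center distance |VC| = r/sin(θ/2) = 7.956799/sin(49.1033°) = 10.526382
C = V + |VC|·bis = (-33.5162,29.5353)
T_A = V + ((C−V)·d_A)·d_A = V + 6.8916·d_A = (-25.5826,28.9283)
T_B = V + ((C−V)·d_B)·d_B = V + 6.8916·d_B = (-32.9845,21.5962)
sweep = 180° − θ = 81.7934°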